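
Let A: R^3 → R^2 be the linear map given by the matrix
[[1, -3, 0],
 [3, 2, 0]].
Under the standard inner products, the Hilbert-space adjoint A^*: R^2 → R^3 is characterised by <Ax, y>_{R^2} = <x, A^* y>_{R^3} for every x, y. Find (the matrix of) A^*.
A^* = A^T =
[[1, 3],
 [-3, 2],
 [0, 0]]

For real matrices with standard dot products, the defining identity <Ax, y> = <x, A^* y> gives (Ax)^T y = x^T (A^*) y, i.e. x^T A^T y = x^T (A^*) y. Since this holds for all x, y, we must have A^* = A^T. Therefore
A^* =
[[1, 3],
 [-3, 2],
 [0, 0]].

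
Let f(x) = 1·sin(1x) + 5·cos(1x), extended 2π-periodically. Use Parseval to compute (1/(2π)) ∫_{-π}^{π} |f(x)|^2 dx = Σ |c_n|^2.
Σ |c_n|^2 = 13

Expand |f|^2 and use orthogonality of {sin(nx), cos(mx)} on [-π, π]:
  ∫_{-π}^{π} sin(nx)^2 dx = π, ∫ cos(mx)^2 dx = π, and cross terms integrate to 0.
So ∫_{-π}^{π} f(x)^2 dx = 1^2 · π + 5^2 · π = (1 + 25)π.
Divide by 2π: (1 + 25)/2 = 13.
By Parseval, this equals Σ |c_n|^2.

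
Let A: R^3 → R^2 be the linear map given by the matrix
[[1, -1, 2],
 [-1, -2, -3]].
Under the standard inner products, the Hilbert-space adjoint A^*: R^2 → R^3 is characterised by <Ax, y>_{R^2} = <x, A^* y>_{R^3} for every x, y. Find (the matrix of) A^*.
A^* = A^T =
[[1, -1],
 [-1, -2],
 [2, -3]]

For real matrices with standard dot products, the defining identity <Ax, y> = <x, A^* y> gives (Ax)^T y = x^T (A^*) y, i.e. x^T A^T y = x^T (A^*) y. Since this holds for all x, y, we must have A^* = A^T. Therefore
A^* =
[[1, -1],
 [-1, -2],
 [2, -3]].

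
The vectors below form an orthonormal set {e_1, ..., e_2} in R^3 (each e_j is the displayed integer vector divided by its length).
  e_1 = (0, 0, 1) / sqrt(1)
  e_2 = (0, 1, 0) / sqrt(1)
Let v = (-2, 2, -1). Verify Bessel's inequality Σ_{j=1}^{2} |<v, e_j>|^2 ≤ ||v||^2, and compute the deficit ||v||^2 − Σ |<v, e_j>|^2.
Σ |<v, e_j>|^2 = 5; ||v||^2 = 9; deficit = 4

Write each e_j = u_j / sqrt(<u_j, u_j>) where u_j is the displayed integer vector. Then <v, e_j> = <v, u_j> / sqrt(<u_j, u_j>), so |<v, e_j>|^2 = <v, u_j>^2 / <u_j, u_j>.
Coefficients: <v, e_1> = -1/sqrt(1), <v, e_2> = 2/sqrt(1).
Square and sum: Σ |<v, e_j>|^2 = 5.
Compute ||v||^2 = v·v = 9.
Deficit = 9 − 5 = 4 ≥ 0, confirming Bessel's inequality. (The deficit equals ||v − Σ <v,e_j> e_j||^2, the squared distance from v to span{e_j}.)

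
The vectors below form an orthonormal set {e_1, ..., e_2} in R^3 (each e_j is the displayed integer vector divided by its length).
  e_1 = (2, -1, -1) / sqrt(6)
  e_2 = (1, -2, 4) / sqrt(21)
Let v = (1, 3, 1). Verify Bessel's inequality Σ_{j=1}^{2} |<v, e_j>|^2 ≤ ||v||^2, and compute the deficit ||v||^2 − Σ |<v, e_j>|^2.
Σ |<v, e_j>|^2 = 5/7; ||v||^2 = 11; deficit = 72/7

Write each e_j = u_j / sqrt(<u_j, u_j>) where u_j is the displayed integer vector. Then <v, e_j> = <v, u_j> / sqrt(<u_j, u_j>), so |<v, e_j>|^2 = <v, u_j>^2 / <u_j, u_j>.
Coefficients: <v, e_1> = -2/sqrt(6), <v, e_2> = -1/sqrt(21).
Square and sum: Σ |<v, e_j>|^2 = 5/7.
Compute ||v||^2 = v·v = 11.
Deficit = 11 − 5/7 = 72/7 ≥ 0, confirming Bessel's inequality. (The deficit equals ||v − Σ <v,e_j> e_j||^2, the squared distance from v to span{e_j}.)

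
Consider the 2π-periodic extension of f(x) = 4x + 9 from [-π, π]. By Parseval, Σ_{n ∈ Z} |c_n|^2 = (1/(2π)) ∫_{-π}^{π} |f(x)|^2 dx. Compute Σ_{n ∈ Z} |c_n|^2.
Σ |c_n|^2 = 16π^2/3 + 81

Expand and integrate term by term over [-π, π]:
  ∫ (4x)^2 dx = 16·(2π^3/3); ∫ 2·4·(9)·x dx = 0 (odd integrand); ∫ 9^2 dx = 81·2π.
So (1/(2π)) ∫_{-π}^{π} (4x + 9)^2 dx = 16π^2/3 + 81 = 16π^2/3 + 81.
Parseval ⇒ Σ |c_n|^2 = 16π^2/3 + 81.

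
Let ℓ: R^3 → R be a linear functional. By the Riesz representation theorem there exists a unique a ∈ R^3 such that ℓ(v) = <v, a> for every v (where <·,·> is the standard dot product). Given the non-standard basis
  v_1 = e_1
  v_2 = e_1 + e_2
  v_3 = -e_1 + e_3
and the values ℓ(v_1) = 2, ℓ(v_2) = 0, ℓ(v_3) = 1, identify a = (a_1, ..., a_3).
a = (2, -2, 3)

Write a = (a_1, ..., a_3) in the standard basis. For each basis vector v_i, ℓ(v_i) = <v_i, a> is a linear equation in the a_j's. Collect the n equations into a matrix system V a = ℓ, where row i of V is v_i (expressed in the standard basis). Since V is invertible (lower-triangular with 1s on the diagonal, up to permutation), solve by back-substitution:
  V =
[[1, 0, 0],
 [1, 1, 0],
 [-1, 0, 1]]
  V a = (2, 0, 1)
Solving gives a = (2, -2, 3).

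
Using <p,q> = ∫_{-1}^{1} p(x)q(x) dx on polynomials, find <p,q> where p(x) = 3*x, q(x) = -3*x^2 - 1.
<p,q> = 0

Expand the product: p(x)·q(x) = -9*x^3 - 3*x.
∫_{-1}^{1} of each monomial x^k gives [2/(k+1) if k even, 0 if k odd]. Integrating term-by-term (or equivalently evaluating the antiderivative F(x) = -9*x^4/4 - 3*x^2/2 at the endpoints):
  F(1) − F(−1) = -15/4 − (-15/4) = 0.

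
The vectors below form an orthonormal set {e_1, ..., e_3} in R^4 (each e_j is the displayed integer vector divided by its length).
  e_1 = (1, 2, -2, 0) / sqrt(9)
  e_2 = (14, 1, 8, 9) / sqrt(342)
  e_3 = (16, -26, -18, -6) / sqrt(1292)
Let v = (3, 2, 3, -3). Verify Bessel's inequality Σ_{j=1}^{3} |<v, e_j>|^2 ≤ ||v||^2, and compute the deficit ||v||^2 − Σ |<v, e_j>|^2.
Σ |<v, e_j>|^2 = 213/34; ||v||^2 = 31; deficit = 841/34

Write each e_j = u_j / sqrt(<u_j, u_j>) where u_j is the displayed integer vector. Then <v, e_j> = <v, u_j> / sqrt(<u_j, u_j>), so |<v, e_j>|^2 = <v, u_j>^2 / <u_j, u_j>.
Coefficients: <v, e_1> = 1/sqrt(9), <v, e_2> = 41/sqrt(342), <v, e_3> = -40/sqrt(1292).
Square and sum: Σ |<v, e_j>|^2 = 213/34.
Compute ||v||^2 = v·v = 31.
Deficit = 31 − 213/34 = 841/34 ≥ 0, confirming Bessel's inequality. (The deficit equals ||v − Σ <v,e_j> e_j||^2, the squared distance from v to span{e_j}.)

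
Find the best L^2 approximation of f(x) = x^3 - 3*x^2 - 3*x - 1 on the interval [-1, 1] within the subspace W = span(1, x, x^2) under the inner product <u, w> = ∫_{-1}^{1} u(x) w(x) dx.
g(x) = -3*x^2 - 12*x/5 - 1

The best approximation g ∈ W is the orthogonal projection of f onto W. Writing g = a_0 + a_1 x + a_2 x^2, the coefficients solve the normal equations G · a = b where
  G_{ij} = <φ_i, φ_j> and b_i = <f, φ_i>, with φ_0 = 1, φ_1 = x, φ_2 = x^2.
G =
  [2, 0, 2/3]
  [0, 2/3, 0]
  [2/3, 0, 2/5],
b = (-4, -8/5, -28/15).
Solving gives a_0 = -1, a_1 = -12/5, a_2 = -3, so
  g(x) = -3*x^2 - 12*x/5 - 1.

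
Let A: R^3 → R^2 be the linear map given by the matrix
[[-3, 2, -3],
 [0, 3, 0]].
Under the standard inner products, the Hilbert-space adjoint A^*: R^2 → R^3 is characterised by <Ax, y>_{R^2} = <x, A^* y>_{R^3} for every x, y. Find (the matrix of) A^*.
A^* = A^T =
[[-3, 0],
 [2, 3],
 [-3, 0]]

For real matrices with standard dot products, the defining identity <Ax, y> = <x, A^* y> gives (Ax)^T y = x^T (A^*) y, i.e. x^T A^T y = x^T (A^*) y. Since this holds for all x, y, we must have A^* = A^T. Therefore
A^* =
[[-3, 0],
 [2, 3],
 [-3, 0]].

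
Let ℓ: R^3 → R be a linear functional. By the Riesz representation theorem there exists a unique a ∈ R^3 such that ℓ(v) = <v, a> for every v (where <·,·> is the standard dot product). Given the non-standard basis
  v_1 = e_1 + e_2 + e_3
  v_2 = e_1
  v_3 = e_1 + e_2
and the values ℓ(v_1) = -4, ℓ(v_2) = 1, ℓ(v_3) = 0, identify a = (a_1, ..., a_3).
a = (1, -1, -4)

Write a = (a_1, ..., a_3) in the standard basis. For each basis vector v_i, ℓ(v_i) = <v_i, a> is a linear equation in the a_j's. Collect the n equations into a matrix system V a = ℓ, where row i of V is v_i (expressed in the standard basis). Since V is invertible (lower-triangular with 1s on the diagonal, up to permutation), solve by back-substitution:
  V =
[[1, 1, 1],
 [1, 0, 0],
 [1, 1, 0]]
  V a = (-4, 1, 0)
Solving gives a = (1, -1, -4).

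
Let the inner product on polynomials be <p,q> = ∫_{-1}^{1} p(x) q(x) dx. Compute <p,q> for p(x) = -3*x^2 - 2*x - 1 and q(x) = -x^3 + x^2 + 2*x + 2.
<p,q> = -176/15

Expand the product: p(x)·q(x) = 3*x^5 - x^4 - 7*x^3 - 11*x^2 - 6*x - 2.
∫_{-1}^{1} of each monomial x^k gives [2/(k+1) if k even, 0 if k odd]. Integrating term-by-term (or equivalently evaluating the antiderivative F(x) = x^6/2 - x^5/5 - 7*x^4/4 - 11*x^3/3 - 3*x^2 - 2*x at the endpoints):
  F(1) − F(−1) = -607/60 − (97/60) = -176/15.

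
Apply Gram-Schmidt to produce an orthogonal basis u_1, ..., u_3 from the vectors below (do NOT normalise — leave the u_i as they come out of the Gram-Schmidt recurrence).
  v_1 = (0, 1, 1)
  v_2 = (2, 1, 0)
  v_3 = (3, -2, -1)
Orthogonal basis:
  u_1 = (0, 1, 1)
  u_2 = (2, 1/2, -1/2)
  u_3 = (5/9, -10/9, 10/9)

Apply the Gram-Schmidt recurrence
  u_1 = v_1
  u_i = v_i − Σ_{j<i} ((v_i · u_j) / (u_j · u_j)) · u_j.

Step by step this gives:
  u_1 = (0, 1, 1)
  u_2 = (2, 1/2, -1/2)
  u_3 = (5/9, -10/9, 10/9)

Orthogonality check:
  u_2 · u_1 = 0 (should be 0)
  u_3 · u_1 = 0 (should be 0)
  u_3 · u_2 = 0 (should be 0)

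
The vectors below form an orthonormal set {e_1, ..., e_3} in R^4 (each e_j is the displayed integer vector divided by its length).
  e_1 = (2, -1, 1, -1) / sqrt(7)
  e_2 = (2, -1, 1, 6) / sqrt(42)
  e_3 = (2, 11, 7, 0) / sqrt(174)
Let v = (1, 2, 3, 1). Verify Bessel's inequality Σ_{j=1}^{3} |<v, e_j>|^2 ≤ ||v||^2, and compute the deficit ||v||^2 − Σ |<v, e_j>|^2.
Σ |<v, e_j>|^2 = 410/29; ||v||^2 = 15; deficit = 25/29

Write each e_j = u_j / sqrt(<u_j, u_j>) where u_j is the displayed integer vector. Then <v, e_j> = <v, u_j> / sqrt(<u_j, u_j>), so |<v, e_j>|^2 = <v, u_j>^2 / <u_j, u_j>.
Coefficients: <v, e_1> = 2/sqrt(7), <v, e_2> = 9/sqrt(42), <v, e_3> = 45/sqrt(174).
Square and sum: Σ |<v, e_j>|^2 = 410/29.
Compute ||v||^2 = v·v = 15.
Deficit = 15 − 410/29 = 25/29 ≥ 0, confirming Bessel's inequality. (The deficit equals ||v − Σ <v,e_j> e_j||^2, the squared distance from v to span{e_j}.)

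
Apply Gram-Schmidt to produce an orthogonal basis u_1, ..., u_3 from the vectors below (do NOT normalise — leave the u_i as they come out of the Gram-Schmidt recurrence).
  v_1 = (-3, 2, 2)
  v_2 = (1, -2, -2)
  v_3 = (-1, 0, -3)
Orthogonal basis:
  u_1 = (-3, 2, 2)
  u_2 = (-16/17, -12/17, -12/17)
  u_3 = (0, 3/2, -3/2)

Apply the Gram-Schmidt recurrence
  u_1 = v_1
  u_i = v_i − Σ_{j<i} ((v_i · u_j) / (u_j · u_j)) · u_j.

Step by step this gives:
  u_1 = (-3, 2, 2)
  u_2 = (-16/17, -12/17, -12/17)
  u_3 = (0, 3/2, -3/2)

Orthogonality check:
  u_2 · u_1 = 0 (should be 0)
  u_3 · u_1 = 0 (should be 0)
  u_3 · u_2 = 0 (should be 0)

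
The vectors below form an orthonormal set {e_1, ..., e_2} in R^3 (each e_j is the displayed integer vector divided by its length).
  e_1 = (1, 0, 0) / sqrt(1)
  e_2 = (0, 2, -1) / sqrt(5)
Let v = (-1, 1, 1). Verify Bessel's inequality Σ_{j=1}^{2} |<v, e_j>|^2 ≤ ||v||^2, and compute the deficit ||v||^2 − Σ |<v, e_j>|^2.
Σ |<v, e_j>|^2 = 6/5; ||v||^2 = 3; deficit = 9/5

Write each e_j = u_j / sqrt(<u_j, u_j>) where u_j is the displayed integer vector. Then <v, e_j> = <v, u_j> / sqrt(<u_j, u_j>), so |<v, e_j>|^2 = <v, u_j>^2 / <u_j, u_j>.
Coefficients: <v, e_1> = -1/sqrt(1), <v, e_2> = 1/sqrt(5).
Square and sum: Σ |<v, e_j>|^2 = 6/5.
Compute ||v||^2 = v·v = 3.
Deficit = 3 − 6/5 = 9/5 ≥ 0, confirming Bessel's inequality. (The deficit equals ||v − Σ <v,e_j> e_j||^2, the squared distance from v to span{e_j}.)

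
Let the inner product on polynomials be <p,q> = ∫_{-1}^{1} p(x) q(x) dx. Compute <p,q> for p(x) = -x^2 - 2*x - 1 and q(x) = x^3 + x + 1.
<p,q> = -24/5

Expand the product: p(x)·q(x) = -x^5 - 2*x^4 - 2*x^3 - 3*x^2 - 3*x - 1.
∫_{-1}^{1} of each monomial x^k gives [2/(k+1) if k even, 0 if k odd]. Integrating term-by-term (or equivalently evaluating the antiderivative F(x) = -x^6/6 - 2*x^5/5 - x^4/2 - x^3 - 3*x^2/2 - x at the endpoints):
  F(1) − F(−1) = -137/30 − (7/30) = -24/5.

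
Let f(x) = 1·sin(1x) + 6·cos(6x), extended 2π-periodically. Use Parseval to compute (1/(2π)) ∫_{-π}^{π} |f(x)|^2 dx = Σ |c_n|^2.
Σ |c_n|^2 = 37/2

Expand |f|^2 and use orthogonality of {sin(nx), cos(mx)} on [-π, π]:
  ∫_{-π}^{π} sin(nx)^2 dx = π, ∫ cos(mx)^2 dx = π, and cross terms integrate to 0.
So ∫_{-π}^{π} f(x)^2 dx = 1^2 · π + 6^2 · π = (1 + 36)π.
Divide by 2π: (1 + 36)/2 = 37/2.
By Parseval, this equals Σ |c_n|^2.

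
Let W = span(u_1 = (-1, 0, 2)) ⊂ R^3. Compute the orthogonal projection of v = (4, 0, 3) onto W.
proj_W(v) = (-2/5, 0, 4/5)

Set up U = [u_1 | ... | u_1] ∈ R^(3×1). The projector onto W = col(U) is P = U (U^T U)^(-1) U^T.
Compute U^T U =
  [5],
and U^T v = (2).
Solve U^T U · c = U^T v for the coefficients: c = (2/5). The projection is proj_W(v) = U c.
Check: (v - proj_W(v)) · u_1 = 0  (should be 0).
Result: proj_W(v) = (-2/5, 0, 4/5).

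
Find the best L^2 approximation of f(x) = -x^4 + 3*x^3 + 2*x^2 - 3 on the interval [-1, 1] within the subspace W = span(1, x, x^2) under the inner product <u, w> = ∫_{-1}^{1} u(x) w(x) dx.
g(x) = 8*x^2/7 + 9*x/5 - 102/35

The best approximation g ∈ W is the orthogonal projection of f onto W. Writing g = a_0 + a_1 x + a_2 x^2, the coefficients solve the normal equations G · a = b where
  G_{ij} = <φ_i, φ_j> and b_i = <f, φ_i>, with φ_0 = 1, φ_1 = x, φ_2 = x^2.
G =
  [2, 0, 2/3]
  [0, 2/3, 0]
  [2/3, 0, 2/5],
b = (-76/15, 6/5, -52/35).
Solving gives a_0 = -102/35, a_1 = 9/5, a_2 = 8/7, so
  g(x) = 8*x^2/7 + 9*x/5 - 102/35.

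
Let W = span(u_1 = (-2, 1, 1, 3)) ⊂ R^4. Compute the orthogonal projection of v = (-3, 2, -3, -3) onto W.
proj_W(v) = (8/15, -4/15, -4/15, -4/5)

Set up U = [u_1 | ... | u_1] ∈ R^(4×1). The projector onto W = col(U) is P = U (U^T U)^(-1) U^T.
Compute U^T U =
  [15],
and U^T v = (-4).
Solve U^T U · c = U^T v for the coefficients: c = (-4/15). The projection is proj_W(v) = U c.
Check: (v - proj_W(v)) · u_1 = 0  (should be 0).
Result: proj_W(v) = (8/15, -4/15, -4/15, -4/5).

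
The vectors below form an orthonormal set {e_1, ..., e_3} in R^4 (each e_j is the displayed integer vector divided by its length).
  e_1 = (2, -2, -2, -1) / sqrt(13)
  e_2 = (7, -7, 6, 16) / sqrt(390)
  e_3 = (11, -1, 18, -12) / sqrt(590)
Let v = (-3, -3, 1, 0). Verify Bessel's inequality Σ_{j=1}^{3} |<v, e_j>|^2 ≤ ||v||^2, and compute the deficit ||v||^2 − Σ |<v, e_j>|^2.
Σ |<v, e_j>|^2 = 38/59; ||v||^2 = 19; deficit = 1083/59

Write each e_j = u_j / sqrt(<u_j, u_j>) where u_j is the displayed integer vector. Then <v, e_j> = <v, u_j> / sqrt(<u_j, u_j>), so |<v, e_j>|^2 = <v, u_j>^2 / <u_j, u_j>.
Coefficients: <v, e_1> = -2/sqrt(13), <v, e_2> = 6/sqrt(390), <v, e_3> = -12/sqrt(590).
Square and sum: Σ |<v, e_j>|^2 = 38/59.
Compute ||v||^2 = v·v = 19.
Deficit = 19 − 38/59 = 1083/59 ≥ 0, confirming Bessel's inequality. (The deficit equals ||v − Σ <v,e_j> e_j||^2, the squared distance from v to span{e_j}.)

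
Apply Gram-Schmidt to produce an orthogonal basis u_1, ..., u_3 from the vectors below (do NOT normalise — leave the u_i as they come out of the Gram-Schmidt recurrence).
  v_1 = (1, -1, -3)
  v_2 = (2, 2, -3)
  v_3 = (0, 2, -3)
Orthogonal basis:
  u_1 = (1, -1, -3)
  u_2 = (13/11, 31/11, -6/11)
  u_3 = (-81/53, 27/53, -36/53)

Apply the Gram-Schmidt recurrence
  u_1 = v_1
  u_i = v_i − Σ_{j<i} ((v_i · u_j) / (u_j · u_j)) · u_j.

Step by step this gives:
  u_1 = (1, -1, -3)
  u_2 = (13/11, 31/11, -6/11)
  u_3 = (-81/53, 27/53, -36/53)

Orthogonality check:
  u_2 · u_1 = 0 (should be 0)
  u_3 · u_1 = 0 (should be 0)
  u_3 · u_2 = 0 (should be 0)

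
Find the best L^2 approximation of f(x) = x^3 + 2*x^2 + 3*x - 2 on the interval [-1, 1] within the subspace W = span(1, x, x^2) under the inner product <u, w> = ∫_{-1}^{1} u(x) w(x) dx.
g(x) = 2*x^2 + 18*x/5 - 2

The best approximation g ∈ W is the orthogonal projection of f onto W. Writing g = a_0 + a_1 x + a_2 x^2, the coefficients solve the normal equations G · a = b where
  G_{ij} = <φ_i, φ_j> and b_i = <f, φ_i>, with φ_0 = 1, φ_1 = x, φ_2 = x^2.
G =
  [2, 0, 2/3]
  [0, 2/3, 0]
  [2/3, 0, 2/5],
b = (-8/3, 12/5, -8/15).
Solving gives a_0 = -2, a_1 = 18/5, a_2 = 2, so
  g(x) = 2*x^2 + 18*x/5 - 2.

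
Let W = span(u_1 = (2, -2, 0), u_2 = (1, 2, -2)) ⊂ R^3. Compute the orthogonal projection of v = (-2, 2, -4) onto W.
proj_W(v) = (-10/17, 58/17, -32/17)

Set up U = [u_1 | ... | u_2] ∈ R^(3×2). The projector onto W = col(U) is P = U (U^T U)^(-1) U^T.
Compute U^T U =
  [8, -2]
  [-2, 9],
and U^T v = (-8, 10).
Solve U^T U · c = U^T v for the coefficients: c = (-13/17, 16/17). The projection is proj_W(v) = U c.
Check: (v - proj_W(v)) · u_1 = 0  (should be 0).
Check: (v - proj_W(v)) · u_2 = 0  (should be 0).
Result: proj_W(v) = (-10/17, 58/17, -32/17).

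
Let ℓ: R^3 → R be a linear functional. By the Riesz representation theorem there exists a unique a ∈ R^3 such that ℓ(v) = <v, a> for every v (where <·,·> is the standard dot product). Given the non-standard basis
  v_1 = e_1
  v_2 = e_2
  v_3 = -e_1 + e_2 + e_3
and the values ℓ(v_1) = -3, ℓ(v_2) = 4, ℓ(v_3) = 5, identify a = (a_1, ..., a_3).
a = (-3, 4, -2)

Write a = (a_1, ..., a_3) in the standard basis. For each basis vector v_i, ℓ(v_i) = <v_i, a> is a linear equation in the a_j's. Collect the n equations into a matrix system V a = ℓ, where row i of V is v_i (expressed in the standard basis). Since V is invertible (lower-triangular with 1s on the diagonal, up to permutation), solve by back-substitution:
  V =
[[1, 0, 0],
 [0, 1, 0],
 [-1, 1, 1]]
  V a = (-3, 4, 5)
Solving gives a = (-3, 4, -2).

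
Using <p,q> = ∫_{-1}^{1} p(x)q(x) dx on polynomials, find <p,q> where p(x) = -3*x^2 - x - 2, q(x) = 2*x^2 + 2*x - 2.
<p,q> = 28/5

Expand the product: p(x)·q(x) = -6*x^4 - 8*x^3 - 2*x + 4.
∫_{-1}^{1} of each monomial x^k gives [2/(k+1) if k even, 0 if k odd]. Integrating term-by-term (or equivalently evaluating the antiderivative F(x) = -6*x^5/5 - 2*x^4 - x^2 + 4*x at the endpoints):
  F(1) − F(−1) = -1/5 − (-29/5) = 28/5.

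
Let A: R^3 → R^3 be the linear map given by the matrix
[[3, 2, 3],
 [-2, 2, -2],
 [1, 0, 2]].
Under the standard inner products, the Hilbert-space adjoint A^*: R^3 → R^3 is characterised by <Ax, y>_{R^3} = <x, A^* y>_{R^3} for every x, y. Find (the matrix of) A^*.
A^* = A^T =
[[3, -2, 1],
 [2, 2, 0],
 [3, -2, 2]]

For real matrices with standard dot products, the defining identity <Ax, y> = <x, A^* y> gives (Ax)^T y = x^T (A^*) y, i.e. x^T A^T y = x^T (A^*) y. Since this holds for all x, y, we must have A^* = A^T. Therefore
A^* =
[[3, -2, 1],
 [2, 2, 0],
 [3, -2, 2]].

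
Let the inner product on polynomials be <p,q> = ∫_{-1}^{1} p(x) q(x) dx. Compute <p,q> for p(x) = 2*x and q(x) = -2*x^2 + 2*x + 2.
<p,q> = 8/3

Expand the product: p(x)·q(x) = -4*x^3 + 4*x^2 + 4*x.
∫_{-1}^{1} of each monomial x^k gives [2/(k+1) if k even, 0 if k odd]. Integrating term-by-term (or equivalently evaluating the antiderivative F(x) = -x^4 + 4*x^3/3 + 2*x^2 at the endpoints):
  F(1) − F(−1) = 7/3 − (-1/3) = 8/3.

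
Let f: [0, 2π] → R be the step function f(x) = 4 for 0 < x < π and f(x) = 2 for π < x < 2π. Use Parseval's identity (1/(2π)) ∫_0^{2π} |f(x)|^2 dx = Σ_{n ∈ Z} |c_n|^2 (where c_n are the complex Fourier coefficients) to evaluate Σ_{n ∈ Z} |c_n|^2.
Σ |c_n|^2 = 10

Parseval equates the L^2 energy of f (normalised by 1/(2π)) with the ℓ^2 sum of its Fourier coefficients: (1/(2π)) ∫_0^{2π} |f|^2 = Σ |c_n|^2.
Compute the left side: (1/(2π)) [∫_0^π 4^2 dx + ∫_π^{2π} 2^2 dx] = (1/(2π)) · (16π + 4π) = (16 + 4)/2 = 10.
So Σ_{n ∈ Z} |c_n|^2 = 10.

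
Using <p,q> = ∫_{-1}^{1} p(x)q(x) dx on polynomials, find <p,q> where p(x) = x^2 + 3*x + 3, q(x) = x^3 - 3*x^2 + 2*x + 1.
<p,q> = 14/3

Expand the product: p(x)·q(x) = x^5 - 4*x^3 - 2*x^2 + 9*x + 3.
∫_{-1}^{1} of each monomial x^k gives [2/(k+1) if k even, 0 if k odd]. Integrating term-by-term (or equivalently evaluating the antiderivative F(x) = x^6/6 - x^4 - 2*x^3/3 + 9*x^2/2 + 3*x at the endpoints):
  F(1) − F(−1) = 6 − (4/3) = 14/3.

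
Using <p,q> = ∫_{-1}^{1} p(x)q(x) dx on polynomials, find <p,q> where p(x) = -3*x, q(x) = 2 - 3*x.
<p,q> = 6

Expand the product: p(x)·q(x) = 9*x^2 - 6*x.
∫_{-1}^{1} of each monomial x^k gives [2/(k+1) if k even, 0 if k odd]. Integrating term-by-term (or equivalently evaluating the antiderivative F(x) = 3*x^3 - 3*x^2 at the endpoints):
  F(1) − F(−1) = 0 − (-6) = 6.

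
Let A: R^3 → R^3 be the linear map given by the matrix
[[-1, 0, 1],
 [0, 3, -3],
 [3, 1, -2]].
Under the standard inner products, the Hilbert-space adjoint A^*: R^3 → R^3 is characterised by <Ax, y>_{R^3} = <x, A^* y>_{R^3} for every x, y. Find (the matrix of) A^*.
A^* = A^T =
[[-1, 0, 3],
 [0, 3, 1],
 [1, -3, -2]]

For real matrices with standard dot products, the defining identity <Ax, y> = <x, A^* y> gives (Ax)^T y = x^T (A^*) y, i.e. x^T A^T y = x^T (A^*) y. Since this holds for all x, y, we must have A^* = A^T. Therefore
A^* =
[[-1, 0, 3],
 [0, 3, 1],
 [1, -3, -2]].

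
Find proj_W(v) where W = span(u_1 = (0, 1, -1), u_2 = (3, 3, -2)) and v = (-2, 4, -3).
proj_W(v) = (-33/19, 61/19, -72/19)

Set up U = [u_1 | ... | u_2] ∈ R^(3×2). The projector onto W = col(U) is P = U (U^T U)^(-1) U^T.
Compute U^T U =
  [2, 5]
  [5, 22],
and U^T v = (7, 12).
Solve U^T U · c = U^T v for the coefficients: c = (94/19, -11/19). The projection is proj_W(v) = U c.
Check: (v - proj_W(v)) · u_1 = 0  (should be 0).
Check: (v - proj_W(v)) · u_2 = 0  (should be 0).
Result: proj_W(v) = (-33/19, 61/19, -72/19).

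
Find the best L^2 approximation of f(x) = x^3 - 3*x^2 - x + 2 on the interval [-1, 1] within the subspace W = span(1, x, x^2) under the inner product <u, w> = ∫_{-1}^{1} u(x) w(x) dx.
g(x) = -3*x^2 - 2*x/5 + 2

The best approximation g ∈ W is the orthogonal projection of f onto W. Writing g = a_0 + a_1 x + a_2 x^2, the coefficients solve the normal equations G · a = b where
  G_{ij} = <φ_i, φ_j> and b_i = <f, φ_i>, with φ_0 = 1, φ_1 = x, φ_2 = x^2.
G =
  [2, 0, 2/3]
  [0, 2/3, 0]
  [2/3, 0, 2/5],
b = (2, -4/15, 2/15).
Solving gives a_0 = 2, a_1 = -2/5, a_2 = -3, so
  g(x) = -3*x^2 - 2*x/5 + 2.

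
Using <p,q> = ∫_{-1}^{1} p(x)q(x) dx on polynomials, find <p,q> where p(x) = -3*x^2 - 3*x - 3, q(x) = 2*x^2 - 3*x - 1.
<p,q> = 38/5

Expand the product: p(x)·q(x) = -6*x^4 + 3*x^3 + 6*x^2 + 12*x + 3.
∫_{-1}^{1} of each monomial x^k gives [2/(k+1) if k even, 0 if k odd]. Integrating term-by-term (or equivalently evaluating the antiderivative F(x) = -6*x^5/5 + 3*x^4/4 + 2*x^3 + 6*x^2 + 3*x at the endpoints):
  F(1) − F(−1) = 211/20 − (59/20) = 38/5.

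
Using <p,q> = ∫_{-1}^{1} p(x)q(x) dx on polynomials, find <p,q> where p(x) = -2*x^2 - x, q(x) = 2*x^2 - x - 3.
<p,q> = 46/15

Expand the product: p(x)·q(x) = -4*x^4 + 7*x^2 + 3*x.
∫_{-1}^{1} of each monomial x^k gives [2/(k+1) if k even, 0 if k odd]. Integrating term-by-term (or equivalently evaluating the antiderivative F(x) = -4*x^5/5 + 7*x^3/3 + 3*x^2/2 at the endpoints):
  F(1) − F(−1) = 91/30 − (-1/30) = 46/15.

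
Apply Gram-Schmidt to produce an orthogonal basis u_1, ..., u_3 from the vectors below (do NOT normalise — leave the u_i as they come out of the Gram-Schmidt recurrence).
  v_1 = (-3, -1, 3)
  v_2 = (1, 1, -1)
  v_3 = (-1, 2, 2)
Orthogonal basis:
  u_1 = (-3, -1, 3)
  u_2 = (-2/19, 12/19, 2/19)
  u_3 = (1/2, 0, 1/2)

Apply the Gram-Schmidt recurrence
  u_1 = v_1
  u_i = v_i − Σ_{j<i} ((v_i · u_j) / (u_j · u_j)) · u_j.

Step by step this gives:
  u_1 = (-3, -1, 3)
  u_2 = (-2/19, 12/19, 2/19)
  u_3 = (1/2, 0, 1/2)

Orthogonality check:
  u_2 · u_1 = 0 (should be 0)
  u_3 · u_1 = 0 (should be 0)
  u_3 · u_2 = 0 (should be 0)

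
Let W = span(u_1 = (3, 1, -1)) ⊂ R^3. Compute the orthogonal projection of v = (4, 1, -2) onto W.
proj_W(v) = (45/11, 15/11, -15/11)

Set up U = [u_1 | ... | u_1] ∈ R^(3×1). The projector onto W = col(U) is P = U (U^T U)^(-1) U^T.
Compute U^T U =
  [11],
and U^T v = (15).
Solve U^T U · c = U^T v for the coefficients: c = (15/11). The projection is proj_W(v) = U c.
Check: (v - proj_W(v)) · u_1 = 0  (should be 0).
Result: proj_W(v) = (45/11, 15/11, -15/11).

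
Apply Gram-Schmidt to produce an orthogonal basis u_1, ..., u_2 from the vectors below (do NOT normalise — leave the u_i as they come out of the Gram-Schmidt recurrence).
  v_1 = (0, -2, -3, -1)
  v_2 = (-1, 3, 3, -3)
Orthogonal basis:
  u_1 = (0, -2, -3, -1)
  u_2 = (-1, 9/7, 3/7, -27/7)

Apply the Gram-Schmidt recurrence
  u_1 = v_1
  u_i = v_i − Σ_{j<i} ((v_i · u_j) / (u_j · u_j)) · u_j.

Step by step this gives:
  u_1 = (0, -2, -3, -1)
  u_2 = (-1, 9/7, 3/7, -27/7)

Orthogonality check:
  u_2 · u_1 = 0 (should be 0)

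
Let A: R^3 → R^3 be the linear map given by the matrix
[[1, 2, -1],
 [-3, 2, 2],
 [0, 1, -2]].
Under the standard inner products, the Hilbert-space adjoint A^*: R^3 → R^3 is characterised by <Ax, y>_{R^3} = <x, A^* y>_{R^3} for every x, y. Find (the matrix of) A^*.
A^* = A^T =
[[1, -3, 0],
 [2, 2, 1],
 [-1, 2, -2]]

For real matrices with standard dot products, the defining identity <Ax, y> = <x, A^* y> gives (Ax)^T y = x^T (A^*) y, i.e. x^T A^T y = x^T (A^*) y. Since this holds for all x, y, we must have A^* = A^T. Therefore
A^* =
[[1, -3, 0],
 [2, 2, 1],
 [-1, 2, -2]].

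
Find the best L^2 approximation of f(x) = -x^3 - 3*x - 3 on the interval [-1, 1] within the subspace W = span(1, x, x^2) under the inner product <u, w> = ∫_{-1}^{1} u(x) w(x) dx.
g(x) = -18*x/5 - 3

The best approximation g ∈ W is the orthogonal projection of f onto W. Writing g = a_0 + a_1 x + a_2 x^2, the coefficients solve the normal equations G · a = b where
  G_{ij} = <φ_i, φ_j> and b_i = <f, φ_i>, with φ_0 = 1, φ_1 = x, φ_2 = x^2.
G =
  [2, 0, 2/3]
  [0, 2/3, 0]
  [2/3, 0, 2/5],
b = (-6, -12/5, -2).
Solving gives a_0 = -3, a_1 = -18/5, a_2 = 0, so
  g(x) = -18*x/5 - 3.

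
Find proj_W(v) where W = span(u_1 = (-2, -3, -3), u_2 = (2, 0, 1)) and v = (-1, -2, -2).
proj_W(v) = (-64/61, -126/61, -116/61)

Set up U = [u_1 | ... | u_2] ∈ R^(3×2). The projector onto W = col(U) is P = U (U^T U)^(-1) U^T.
Compute U^T U =
  [22, -7]
  [-7, 5],
and U^T v = (14, -4).
Solve U^T U · c = U^T v for the coefficients: c = (42/61, 10/61). The projection is proj_W(v) = U c.
Check: (v - proj_W(v)) · u_1 = 0  (should be 0).
Check: (v - proj_W(v)) · u_2 = 0  (should be 0).
Result: proj_W(v) = (-64/61, -126/61, -116/61).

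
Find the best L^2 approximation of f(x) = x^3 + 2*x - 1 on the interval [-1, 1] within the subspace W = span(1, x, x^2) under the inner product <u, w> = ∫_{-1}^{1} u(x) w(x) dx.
g(x) = 13*x/5 - 1

The best approximation g ∈ W is the orthogonal projection of f onto W. Writing g = a_0 + a_1 x + a_2 x^2, the coefficients solve the normal equations G · a = b where
  G_{ij} = <φ_i, φ_j> and b_i = <f, φ_i>, with φ_0 = 1, φ_1 = x, φ_2 = x^2.
G =
  [2, 0, 2/3]
  [0, 2/3, 0]
  [2/3, 0, 2/5],
b = (-2, 26/15, -2/3).
Solving gives a_0 = -1, a_1 = 13/5, a_2 = 0, so
  g(x) = 13*x/5 - 1.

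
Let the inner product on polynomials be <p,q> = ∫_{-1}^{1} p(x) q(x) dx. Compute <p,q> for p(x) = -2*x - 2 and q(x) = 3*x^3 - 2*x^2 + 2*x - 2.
<p,q> = 28/5

Expand the product: p(x)·q(x) = -6*x^4 - 2*x^3 + 4.
∫_{-1}^{1} of each monomial x^k gives [2/(k+1) if k even, 0 if k odd]. Integrating term-by-term (or equivalently evaluating the antiderivative F(x) = -6*x^5/5 - x^4/2 + 4*x at the endpoints):
  F(1) − F(−1) = 23/10 − (-33/10) = 28/5.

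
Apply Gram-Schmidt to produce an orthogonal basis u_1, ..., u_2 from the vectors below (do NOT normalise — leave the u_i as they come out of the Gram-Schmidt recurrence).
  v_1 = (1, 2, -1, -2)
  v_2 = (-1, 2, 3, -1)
Orthogonal basis:
  u_1 = (1, 2, -1, -2)
  u_2 = (-6/5, 8/5, 16/5, -3/5)

Apply the Gram-Schmidt recurrence
  u_1 = v_1
  u_i = v_i − Σ_{j<i} ((v_i · u_j) / (u_j · u_j)) · u_j.

Step by step this gives:
  u_1 = (1, 2, -1, -2)
  u_2 = (-6/5, 8/5, 16/5, -3/5)

Orthogonality check:
  u_2 · u_1 = 0 (should be 0)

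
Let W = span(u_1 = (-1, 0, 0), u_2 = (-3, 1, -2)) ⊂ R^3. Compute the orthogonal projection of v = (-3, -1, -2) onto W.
proj_W(v) = (-3, 3/5, -6/5)

Set up U = [u_1 | ... | u_2] ∈ R^(3×2). The projector onto W = col(U) is P = U (U^T U)^(-1) U^T.
Compute U^T U =
  [1, 3]
  [3, 14],
and U^T v = (3, 12).
Solve U^T U · c = U^T v for the coefficients: c = (6/5, 3/5). The projection is proj_W(v) = U c.
Check: (v - proj_W(v)) · u_1 = 0  (should be 0).
Check: (v - proj_W(v)) · u_2 = 0  (should be 0).
Result: proj_W(v) = (-3, 3/5, -6/5).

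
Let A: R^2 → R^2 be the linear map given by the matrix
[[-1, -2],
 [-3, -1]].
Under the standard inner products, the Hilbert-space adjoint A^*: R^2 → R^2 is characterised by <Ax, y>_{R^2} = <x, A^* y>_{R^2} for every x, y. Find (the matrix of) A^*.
A^* = A^T =
[[-1, -3],
 [-2, -1]]

For real matrices with standard dot products, the defining identity <Ax, y> = <x, A^* y> gives (Ax)^T y = x^T (A^*) y, i.e. x^T A^T y = x^T (A^*) y. Since this holds for all x, y, we must have A^* = A^T. Therefore
A^* =
[[-1, -3],
 [-2, -1]].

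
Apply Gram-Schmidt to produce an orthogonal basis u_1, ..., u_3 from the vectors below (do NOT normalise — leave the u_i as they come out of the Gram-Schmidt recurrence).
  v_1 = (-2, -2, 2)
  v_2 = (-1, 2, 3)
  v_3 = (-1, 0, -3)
Orthogonal basis:
  u_1 = (-2, -2, 2)
  u_2 = (-1/3, 8/3, 7/3)
  u_3 = (-35/19, 14/19, -21/19)

Apply the Gram-Schmidt recurrence
  u_1 = v_1
  u_i = v_i − Σ_{j<i} ((v_i · u_j) / (u_j · u_j)) · u_j.

Step by step this gives:
  u_1 = (-2, -2, 2)
  u_2 = (-1/3, 8/3, 7/3)
  u_3 = (-35/19, 14/19, -21/19)

Orthogonality check:
  u_2 · u_1 = 0 (should be 0)
  u_3 · u_1 = 0 (should be 0)
  u_3 · u_2 = 0 (should be 0)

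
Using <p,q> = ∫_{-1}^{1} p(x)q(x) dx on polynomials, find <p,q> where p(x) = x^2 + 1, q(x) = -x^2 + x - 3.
<p,q> = -136/15

Expand the product: p(x)·q(x) = -x^4 + x^3 - 4*x^2 + x - 3.
∫_{-1}^{1} of each monomial x^k gives [2/(k+1) if k even, 0 if k odd]. Integrating term-by-term (or equivalently evaluating the antiderivative F(x) = -x^5/5 + x^4/4 - 4*x^3/3 + x^2/2 - 3*x at the endpoints):
  F(1) − F(−1) = -227/60 − (317/60) = -136/15.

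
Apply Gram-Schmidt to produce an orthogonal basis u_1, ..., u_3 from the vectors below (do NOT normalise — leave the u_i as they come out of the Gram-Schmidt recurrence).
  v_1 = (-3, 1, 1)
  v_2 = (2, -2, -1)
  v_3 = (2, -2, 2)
Orthogonal basis:
  u_1 = (-3, 1, 1)
  u_2 = (-5/11, -13/11, -2/11)
  u_3 = (2/3, -2/3, 8/3)

Apply the Gram-Schmidt recurrence
  u_1 = v_1
  u_i = v_i − Σ_{j<i} ((v_i · u_j) / (u_j · u_j)) · u_j.

Step by step this gives:
  u_1 = (-3, 1, 1)
  u_2 = (-5/11, -13/11, -2/11)
  u_3 = (2/3, -2/3, 8/3)

Orthogonality check:
  u_2 · u_1 = 0 (should be 0)
  u_3 · u_1 = 0 (should be 0)
  u_3 · u_2 = 0 (should be 0)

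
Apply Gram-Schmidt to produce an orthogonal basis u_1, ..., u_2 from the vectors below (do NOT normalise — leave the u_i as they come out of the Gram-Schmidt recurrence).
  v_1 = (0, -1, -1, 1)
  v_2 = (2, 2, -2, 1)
Orthogonal basis:
  u_1 = (0, -1, -1, 1)
  u_2 = (2, 7/3, -5/3, 2/3)

Apply the Gram-Schmidt recurrence
  u_1 = v_1
  u_i = v_i − Σ_{j<i} ((v_i · u_j) / (u_j · u_j)) · u_j.

Step by step this gives:
  u_1 = (0, -1, -1, 1)
  u_2 = (2, 7/3, -5/3, 2/3)

Orthogonality check:
  u_2 · u_1 = 0 (should be 0)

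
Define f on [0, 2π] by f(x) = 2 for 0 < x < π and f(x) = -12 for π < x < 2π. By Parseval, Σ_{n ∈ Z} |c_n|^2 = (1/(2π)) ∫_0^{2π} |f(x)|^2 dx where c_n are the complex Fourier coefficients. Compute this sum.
Σ |c_n|^2 = 74

Parseval equates the L^2 energy of f (normalised by 1/(2π)) with the ℓ^2 sum of its Fourier coefficients: (1/(2π)) ∫_0^{2π} |f|^2 = Σ |c_n|^2.
Compute the left side: (1/(2π)) [∫_0^π 2^2 dx + ∫_π^{2π} (-12)^2 dx] = (1/(2π)) · (4π + 144π) = (4 + 144)/2 = 74.
So Σ_{n ∈ Z} |c_n|^2 = 74.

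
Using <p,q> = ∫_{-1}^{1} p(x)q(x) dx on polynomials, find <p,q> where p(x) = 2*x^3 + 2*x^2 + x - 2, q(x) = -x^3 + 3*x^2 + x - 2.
<p,q> = 148/35

Expand the product: p(x)·q(x) = -2*x^6 + 4*x^5 + 7*x^4 + 3*x^3 - 9*x^2 - 4*x + 4.
∫_{-1}^{1} of each monomial x^k gives [2/(k+1) if k even, 0 if k odd]. Integrating term-by-term (or equivalently evaluating the antiderivative F(x) = -2*x^7/7 + 2*x^6/3 + 7*x^5/5 + 3*x^4/4 - 3*x^3 - 2*x^2 + 4*x at the endpoints):
  F(1) − F(−1) = 643/420 − (-1133/420) = 148/35.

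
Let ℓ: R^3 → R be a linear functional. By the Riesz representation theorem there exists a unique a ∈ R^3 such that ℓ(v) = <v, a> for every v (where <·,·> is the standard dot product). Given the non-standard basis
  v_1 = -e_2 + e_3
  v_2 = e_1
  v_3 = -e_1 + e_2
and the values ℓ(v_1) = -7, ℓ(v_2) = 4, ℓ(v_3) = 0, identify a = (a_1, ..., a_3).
a = (4, 4, -3)

Write a = (a_1, ..., a_3) in the standard basis. For each basis vector v_i, ℓ(v_i) = <v_i, a> is a linear equation in the a_j's. Collect the n equations into a matrix system V a = ℓ, where row i of V is v_i (expressed in the standard basis). Since V is invertible (lower-triangular with 1s on the diagonal, up to permutation), solve by back-substitution:
  V =
[[0, -1, 1],
 [1, 0, 0],
 [-1, 1, 0]]
  V a = (-7, 4, 0)
Solving gives a = (4, 4, -3).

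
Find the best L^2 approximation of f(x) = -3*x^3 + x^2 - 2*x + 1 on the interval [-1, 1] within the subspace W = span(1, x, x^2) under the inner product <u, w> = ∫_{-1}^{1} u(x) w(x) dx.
g(x) = x^2 - 19*x/5 + 1

The best approximation g ∈ W is the orthogonal projection of f onto W. Writing g = a_0 + a_1 x + a_2 x^2, the coefficients solve the normal equations G · a = b where
  G_{ij} = <φ_i, φ_j> and b_i = <f, φ_i>, with φ_0 = 1, φ_1 = x, φ_2 = x^2.
G =
  [2, 0, 2/3]
  [0, 2/3, 0]
  [2/3, 0, 2/5],
b = (8/3, -38/15, 16/15).
Solving gives a_0 = 1, a_1 = -19/5, a_2 = 1, so
  g(x) = x^2 - 19*x/5 + 1.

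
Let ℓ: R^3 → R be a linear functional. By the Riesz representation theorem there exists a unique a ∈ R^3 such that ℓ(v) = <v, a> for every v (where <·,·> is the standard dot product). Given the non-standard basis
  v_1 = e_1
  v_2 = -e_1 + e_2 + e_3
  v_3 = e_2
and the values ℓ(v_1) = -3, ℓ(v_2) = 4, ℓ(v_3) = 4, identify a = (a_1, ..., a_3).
a = (-3, 4, -3)

Write a = (a_1, ..., a_3) in the standard basis. For each basis vector v_i, ℓ(v_i) = <v_i, a> is a linear equation in the a_j's. Collect the n equations into a matrix system V a = ℓ, where row i of V is v_i (expressed in the standard basis). Since V is invertible (lower-triangular with 1s on the diagonal, up to permutation), solve by back-substitution:
  V =
[[1, 0, 0],
 [-1, 1, 1],
 [0, 1, 0]]
  V a = (-3, 4, 4)
Solving gives a = (-3, 4, -3).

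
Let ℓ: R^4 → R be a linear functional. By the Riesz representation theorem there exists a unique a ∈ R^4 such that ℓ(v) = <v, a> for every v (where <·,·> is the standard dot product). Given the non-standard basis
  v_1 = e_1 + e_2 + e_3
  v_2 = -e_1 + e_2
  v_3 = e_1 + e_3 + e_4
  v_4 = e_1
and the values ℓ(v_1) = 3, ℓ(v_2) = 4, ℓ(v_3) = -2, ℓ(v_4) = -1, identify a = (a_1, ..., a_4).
a = (-1, 3, 1, -2)

Write a = (a_1, ..., a_4) in the standard basis. For each basis vector v_i, ℓ(v_i) = <v_i, a> is a linear equation in the a_j's. Collect the n equations into a matrix system V a = ℓ, where row i of V is v_i (expressed in the standard basis). Since V is invertible (lower-triangular with 1s on the diagonal, up to permutation), solve by back-substitution:
  V =
[[1, 1, 1, 0],
 [-1, 1, 0, 0],
 [1, 0, 1, 1],
 [1, 0, 0, 0]]
  V a = (3, 4, -2, -1)
Solving gives a = (-1, 3, 1, -2).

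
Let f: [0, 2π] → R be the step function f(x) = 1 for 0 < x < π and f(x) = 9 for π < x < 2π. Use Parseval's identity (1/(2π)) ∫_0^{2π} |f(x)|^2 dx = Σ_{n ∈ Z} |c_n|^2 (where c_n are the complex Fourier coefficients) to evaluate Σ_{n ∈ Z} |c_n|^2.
Σ |c_n|^2 = 41

Parseval equates the L^2 energy of f (normalised by 1/(2π)) with the ℓ^2 sum of its Fourier coefficients: (1/(2π)) ∫_0^{2π} |f|^2 = Σ |c_n|^2.
Compute the left side: (1/(2π)) [∫_0^π 1^2 dx + ∫_π^{2π} 9^2 dx] = (1/(2π)) · (1π + 81π) = (1 + 81)/2 = 41.
So Σ_{n ∈ Z} |c_n|^2 = 41.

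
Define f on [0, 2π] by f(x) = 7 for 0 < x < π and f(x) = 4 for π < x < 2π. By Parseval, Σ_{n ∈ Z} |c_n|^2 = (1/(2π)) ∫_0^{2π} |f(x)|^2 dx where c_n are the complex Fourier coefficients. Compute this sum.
Σ |c_n|^2 = 65/2

Parseval equates the L^2 energy of f (normalised by 1/(2π)) with the ℓ^2 sum of its Fourier coefficients: (1/(2π)) ∫_0^{2π} |f|^2 = Σ |c_n|^2.
Compute the left side: (1/(2π)) [∫_0^π 7^2 dx + ∫_π^{2π} 4^2 dx] = (1/(2π)) · (49π + 16π) = (49 + 16)/2 = 65/2.
So Σ_{n ∈ Z} |c_n|^2 = 65/2.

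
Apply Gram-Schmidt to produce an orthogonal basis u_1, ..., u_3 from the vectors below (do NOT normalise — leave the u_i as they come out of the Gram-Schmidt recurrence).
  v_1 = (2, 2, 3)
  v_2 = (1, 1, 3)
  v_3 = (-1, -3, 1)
Orthogonal basis:
  u_1 = (2, 2, 3)
  u_2 = (-9/17, -9/17, 12/17)
  u_3 = (1, -1, 0)

Apply the Gram-Schmidt recurrence
  u_1 = v_1
  u_i = v_i − Σ_{j<i} ((v_i · u_j) / (u_j · u_j)) · u_j.

Step by step this gives:
  u_1 = (2, 2, 3)
  u_2 = (-9/17, -9/17, 12/17)
  u_3 = (1, -1, 0)

Orthogonality check:
  u_2 · u_1 = 0 (should be 0)
  u_3 · u_1 = 0 (should be 0)
  u_3 · u_2 = 0 (should be 0)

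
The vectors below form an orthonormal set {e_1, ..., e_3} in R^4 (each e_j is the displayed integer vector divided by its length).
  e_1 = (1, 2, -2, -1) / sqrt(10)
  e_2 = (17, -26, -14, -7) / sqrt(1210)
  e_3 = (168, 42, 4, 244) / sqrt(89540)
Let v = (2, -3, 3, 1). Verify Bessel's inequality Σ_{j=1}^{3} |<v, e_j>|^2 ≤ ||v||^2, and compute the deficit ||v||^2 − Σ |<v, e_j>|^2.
Σ |<v, e_j>|^2 = 3294/185; ||v||^2 = 23; deficit = 961/185

Write each e_j = u_j / sqrt(<u_j, u_j>) where u_j is the displayed integer vector. Then <v, e_j> = <v, u_j> / sqrt(<u_j, u_j>), so |<v, e_j>|^2 = <v, u_j>^2 / <u_j, u_j>.
Coefficients: <v, e_1> = -11/sqrt(10), <v, e_2> = 63/sqrt(1210), <v, e_3> = 466/sqrt(89540).
Square and sum: Σ |<v, e_j>|^2 = 3294/185.
Compute ||v||^2 = v·v = 23.
Deficit = 23 − 3294/185 = 961/185 ≥ 0, confirming Bessel's inequality. (The deficit equals ||v − Σ <v,e_j> e_j||^2, the squared distance from v to span{e_j}.)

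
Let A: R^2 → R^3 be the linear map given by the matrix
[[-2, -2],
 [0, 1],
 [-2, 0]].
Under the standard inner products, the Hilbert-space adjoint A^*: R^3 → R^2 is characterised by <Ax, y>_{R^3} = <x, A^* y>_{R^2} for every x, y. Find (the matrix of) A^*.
A^* = A^T =
[[-2, 0, -2],
 [-2, 1, 0]]

For real matrices with standard dot products, the defining identity <Ax, y> = <x, A^* y> gives (Ax)^T y = x^T (A^*) y, i.e. x^T A^T y = x^T (A^*) y. Since this holds for all x, y, we must have A^* = A^T. Therefore
A^* =
[[-2, 0, -2],
 [-2, 1, 0]].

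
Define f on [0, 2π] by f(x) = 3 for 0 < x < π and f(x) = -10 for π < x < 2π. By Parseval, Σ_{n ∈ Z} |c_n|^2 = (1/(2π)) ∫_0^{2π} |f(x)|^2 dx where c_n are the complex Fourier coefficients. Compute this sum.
Σ |c_n|^2 = 109/2

Parseval equates the L^2 energy of f (normalised by 1/(2π)) with the ℓ^2 sum of its Fourier coefficients: (1/(2π)) ∫_0^{2π} |f|^2 = Σ |c_n|^2.
Compute the left side: (1/(2π)) [∫_0^π 3^2 dx + ∫_π^{2π} (-10)^2 dx] = (1/(2π)) · (9π + 100π) = (9 + 100)/2 = 109/2.
So Σ_{n ∈ Z} |c_n|^2 = 109/2.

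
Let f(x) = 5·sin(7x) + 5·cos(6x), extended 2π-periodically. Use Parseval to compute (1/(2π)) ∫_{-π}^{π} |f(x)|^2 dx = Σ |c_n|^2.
Σ |c_n|^2 = 25

Expand |f|^2 and use orthogonality of {sin(nx), cos(mx)} on [-π, π]:
  ∫_{-π}^{π} sin(nx)^2 dx = π, ∫ cos(mx)^2 dx = π, and cross terms integrate to 0.
So ∫_{-π}^{π} f(x)^2 dx = 5^2 · π + 5^2 · π = (25 + 25)π.
Divide by 2π: (25 + 25)/2 = 25.
By Parseval, this equals Σ |c_n|^2.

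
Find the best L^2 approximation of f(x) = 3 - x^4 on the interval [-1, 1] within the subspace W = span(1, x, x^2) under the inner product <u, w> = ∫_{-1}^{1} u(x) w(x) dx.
g(x) = 108/35 - 6*x^2/7

The best approximation g ∈ W is the orthogonal projection of f onto W. Writing g = a_0 + a_1 x + a_2 x^2, the coefficients solve the normal equations G · a = b where
  G_{ij} = <φ_i, φ_j> and b_i = <f, φ_i>, with φ_0 = 1, φ_1 = x, φ_2 = x^2.
G =
  [2, 0, 2/3]
  [0, 2/3, 0]
  [2/3, 0, 2/5],
b = (28/5, 0, 12/7).
Solving gives a_0 = 108/35, a_1 = 0, a_2 = -6/7, so
  g(x) = 108/35 - 6*x^2/7.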